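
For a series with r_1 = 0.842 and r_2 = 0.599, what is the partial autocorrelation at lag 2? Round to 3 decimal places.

φ_{22} = (r_2 − r_1²) / (1 − r_1²)
r_1² = (0.842)² = 0.708964
Numerator = 0.599 − 0.7090 = -0.1100; denominator = 1 − 0.7090 = 0.2910
φ_{22} = -0.1100 / 0.2910 = -0.378

-0.378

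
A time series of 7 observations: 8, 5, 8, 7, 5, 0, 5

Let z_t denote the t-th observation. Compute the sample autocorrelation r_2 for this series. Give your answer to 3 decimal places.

-0.077

Mean z̄ = (8 + 5 + 8 + 7 + 5 + 0 + 5)/7 = 5.4286
Σ(z_t−z̄)(z_{t+2}−z̄) = (6.6122) + (-0.6735) + (-1.1020) + (-8.5306) + (0.1837) = -3.5102
Denominator Σ(z_t−z̄)² = 45.7143
r_2 = -3.5102 / 45.7143 = -0.077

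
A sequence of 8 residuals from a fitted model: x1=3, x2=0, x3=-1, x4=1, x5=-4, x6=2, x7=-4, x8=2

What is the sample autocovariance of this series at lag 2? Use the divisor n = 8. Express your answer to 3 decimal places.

2.840

Mean x̄ = (3 + 0 − 1 + 1 − 4 + 2 − 4 + 2)/8 = -0.1250
Σ_{t=1}^{6}(x_t−x̄)(x_{t+2}−x̄) = 22.7188
γ_2 = 22.7188 / 8 = 2.840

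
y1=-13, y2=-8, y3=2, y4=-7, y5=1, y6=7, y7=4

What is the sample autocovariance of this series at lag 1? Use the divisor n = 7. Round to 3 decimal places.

Mean ȳ = (-13 − 8 + 2 − 7 + 1 + 7 + 4)/7 = -2.0000
Deviations: -11.0000, -6.0000, 4.0000, -5.0000, 3.0000, 9.0000, 6.0000
Σ_{t=1}^{6}(y_t−ȳ)(y_{t+1}−ȳ) = 88.0000
γ_1 = 88.0000 / 7 = 12.571

12.571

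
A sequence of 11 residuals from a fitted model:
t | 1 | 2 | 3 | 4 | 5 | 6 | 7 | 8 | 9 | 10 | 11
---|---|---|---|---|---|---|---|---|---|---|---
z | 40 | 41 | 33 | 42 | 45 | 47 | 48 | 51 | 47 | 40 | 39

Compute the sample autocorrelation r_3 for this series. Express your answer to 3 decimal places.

Mean z̄ = (40 + 41 + 33 + 42 + 45 + 47 + 48 + 51 + 47 + 40 + 39)/11 = 43.0000
Numerator Σ_{t=1}^{8}(z_t−z̄)(z_{t+3}−z̄) = -61.0000
Denominator Σ(z_t−z̄)² = 264.0000
r_3 = -61.0000 / 264.0000 = -0.231

-0.231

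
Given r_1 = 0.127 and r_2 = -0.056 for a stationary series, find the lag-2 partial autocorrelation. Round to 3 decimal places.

-0.073

φ_{22} = (r_2 − r_1²) / (1 − r_1²)
r_1² = (0.127)² = 0.016129
Numerator = -0.056 − 0.0161 = -0.0721; denominator = 1 − 0.0161 = 0.9839
φ_{22} = -0.0721 / 0.9839 = -0.073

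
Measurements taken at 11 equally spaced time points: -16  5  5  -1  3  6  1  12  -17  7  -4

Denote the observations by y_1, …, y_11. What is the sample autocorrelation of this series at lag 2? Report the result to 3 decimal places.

Mean ȳ = (-16 + 5 + 5 − 1 + 3 + 6 + 1 + 12 − 17 + 7 − 4)/11 = 0.0909
Numerator Σ_{t=1}^{9}(y_t−ȳ)(y_{t+2}−ȳ) = 133.1653
Denominator Σ(y_t−ȳ)² = 850.9091
r_2 = 133.1653 / 850.9091 = 0.156

0.156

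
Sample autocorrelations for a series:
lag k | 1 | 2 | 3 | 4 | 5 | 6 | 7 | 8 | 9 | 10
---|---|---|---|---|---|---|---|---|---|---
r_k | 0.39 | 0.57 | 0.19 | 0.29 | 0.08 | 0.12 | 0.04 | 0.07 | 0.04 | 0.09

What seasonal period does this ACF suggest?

The largest autocorrelation is r_2 = 0.57; the remaining lags stay at or below 0.39.
The dominant spike at lag 2 indicates a seasonal period of 2.

2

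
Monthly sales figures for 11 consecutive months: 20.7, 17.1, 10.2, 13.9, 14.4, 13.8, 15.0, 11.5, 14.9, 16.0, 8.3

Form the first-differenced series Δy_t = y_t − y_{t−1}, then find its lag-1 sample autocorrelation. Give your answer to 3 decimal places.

First differences Δy: -3.6, -6.9, 3.7, 0.5, -0.6, 1.2, -3.5, 3.4, 1.1, -7.7
Mean of differences = -1.2400
Numerator Σ(Δy_t−Δȳ)(Δy_{t+1}−Δȳ) = -23.5916
Denominator Σ(Δy_t−Δȳ)² = 145.2440
r_1(Δy) = -23.5916 / 145.2440 = -0.162

-0.162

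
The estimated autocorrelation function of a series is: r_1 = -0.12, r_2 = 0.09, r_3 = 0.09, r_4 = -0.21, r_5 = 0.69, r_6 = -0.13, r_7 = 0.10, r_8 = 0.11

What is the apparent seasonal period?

5

The largest autocorrelation is r_5 = 0.69; the remaining lags stay at or below 0.11.
The dominant spike at lag 5 indicates a seasonal period of 5.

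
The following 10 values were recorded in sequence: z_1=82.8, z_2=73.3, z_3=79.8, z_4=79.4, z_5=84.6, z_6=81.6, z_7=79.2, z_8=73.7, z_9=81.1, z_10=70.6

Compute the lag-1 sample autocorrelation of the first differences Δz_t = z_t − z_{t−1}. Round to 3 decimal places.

First differences Δz: -9.5, 6.5, -0.4, 5.2, -3.0, -2.4, -5.5, 7.4, -10.5
Mean of differences = -1.3556
Numerator Σ(Δz_t−Δz̄)(Δz_{t+1}−Δz̄) = -171.2942
Denominator Σ(Δz_t−Δz̄)² = 353.1822
r_1(Δz) = -171.2942 / 353.1822 = -0.485

-0.485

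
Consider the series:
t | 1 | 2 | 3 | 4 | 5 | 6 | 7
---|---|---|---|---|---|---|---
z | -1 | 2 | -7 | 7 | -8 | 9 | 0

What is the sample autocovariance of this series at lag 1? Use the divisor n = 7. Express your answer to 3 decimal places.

-27.706

Mean z̄ = (-1 + 2 − 7 + 7 − 8 + 9 + 0)/7 = 0.2857
Deviations: -1.2857, 1.7143, -7.2857, 6.7143, -8.2857, 8.7143, -0.2857
Σ_{t=1}^{6}(z_t−z̄)(z_{t+1}−z̄) = -193.9388
γ_1 = -193.9388 / 7 = -27.706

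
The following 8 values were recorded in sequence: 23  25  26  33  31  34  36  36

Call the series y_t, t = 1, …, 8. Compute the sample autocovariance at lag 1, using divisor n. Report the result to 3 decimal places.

13.406

Mean ȳ = (23 + 25 + 26 + 33 + 31 + 34 + 36 + 36)/8 = 30.5000
Σ_{t=1}^{7}(y_t−ȳ)(y_{t+1}−ȳ) = 107.2500
γ_1 = 107.2500 / 8 = 13.406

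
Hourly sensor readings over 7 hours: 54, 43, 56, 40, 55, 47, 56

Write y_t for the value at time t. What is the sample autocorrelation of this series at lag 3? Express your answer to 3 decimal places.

-0.560

Mean ȳ = (54 + 43 + 56 + 40 + 55 + 47 + 56)/7 = 50.1429
Σ(y_t−ȳ)(y_{t+3}−ȳ) = (-39.1224) + (-34.6939) + (-18.4082) + (-59.4082) = -151.6327
Denominator Σ(y_t−ȳ)² = 270.8571
r_3 = -151.6327 / 270.8571 = -0.560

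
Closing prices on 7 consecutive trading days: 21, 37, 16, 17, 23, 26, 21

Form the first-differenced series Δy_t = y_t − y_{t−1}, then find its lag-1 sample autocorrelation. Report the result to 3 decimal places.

First differences Δy: 16, -21, 1, 6, 3, -5
Mean of differences = 0.0000
Numerator Σ(Δy_t−Δȳ)(Δy_{t+1}−Δȳ) = -348.0000
Denominator Σ(Δy_t−Δȳ)² = 768.0000
r_1(Δy) = -348.0000 / 768.0000 = -0.453

-0.453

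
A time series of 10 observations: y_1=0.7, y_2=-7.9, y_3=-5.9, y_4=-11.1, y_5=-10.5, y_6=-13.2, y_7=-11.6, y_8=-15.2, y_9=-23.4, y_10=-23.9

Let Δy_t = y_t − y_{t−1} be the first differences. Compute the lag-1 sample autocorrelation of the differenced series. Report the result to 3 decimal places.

-0.457

First differences Δy: -8.6, 2.0, -5.2, 0.6, -2.7, 1.6, -3.6, -8.2, -0.5
Mean of differences = -2.7333
Numerator Σ(Δy_t−Δȳ)(Δy_{t+1}−Δȳ) = -58.6378
Denominator Σ(Δy_t−Δȳ)² = 128.4200
r_1(Δy) = -58.6378 / 128.4200 = -0.457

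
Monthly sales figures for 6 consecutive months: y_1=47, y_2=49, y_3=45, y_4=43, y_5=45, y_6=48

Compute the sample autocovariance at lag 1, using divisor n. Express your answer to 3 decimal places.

Mean ȳ = (47 + 49 + 45 + 43 + 45 + 48)/6 = 46.1667
Σ_{t=1}^{5}(y_t−ȳ)(y_{t+1}−ȳ) = 4.3056
γ_1 = 4.3056 / 6 = 0.718

0.718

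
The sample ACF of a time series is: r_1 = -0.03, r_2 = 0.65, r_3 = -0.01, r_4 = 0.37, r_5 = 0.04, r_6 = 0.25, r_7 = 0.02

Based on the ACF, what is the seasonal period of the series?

The largest autocorrelation is r_2 = 0.65, with weaker echoes at lags 4 (0.37) and 6 (0.25); the remaining lags stay at or below 0.04.
The dominant spike at lag 2 indicates a seasonal period of 2.

2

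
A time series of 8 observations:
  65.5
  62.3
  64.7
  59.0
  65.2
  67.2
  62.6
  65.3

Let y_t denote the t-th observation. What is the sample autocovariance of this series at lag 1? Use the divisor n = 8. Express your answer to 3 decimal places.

-1.972

Mean ȳ = (65.5 + 62.3 + 64.7 + 59.0 + 65.2 + 67.2 + 62.6 + 65.3)/8 = 63.9750
Σ_{t=1}^{7}(y_t−ȳ)(y_{t+1}−ȳ) = -15.7756
γ_1 = -15.7756 / 8 = -1.972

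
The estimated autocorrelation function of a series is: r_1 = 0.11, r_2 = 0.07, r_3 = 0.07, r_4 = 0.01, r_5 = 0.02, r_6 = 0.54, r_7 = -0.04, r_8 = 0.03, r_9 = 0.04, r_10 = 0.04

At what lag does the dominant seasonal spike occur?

6

The largest autocorrelation is r_6 = 0.54; the remaining lags stay at or below 0.11.
The dominant spike at lag 6 indicates a seasonal period of 6.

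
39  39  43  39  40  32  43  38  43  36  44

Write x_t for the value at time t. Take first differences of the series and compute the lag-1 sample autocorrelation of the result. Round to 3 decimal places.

First differences Δx: 0, 4, -4, 1, -8, 11, -5, 5, -7, 8
Mean of differences = 0.5000
Numerator Σ(Δx_t−Δx̄)(Δx_{t+1}−Δx̄) = -285.7500
Denominator Σ(Δx_t−Δx̄)² = 378.5000
r_1(Δx) = -285.7500 / 378.5000 = -0.755

-0.755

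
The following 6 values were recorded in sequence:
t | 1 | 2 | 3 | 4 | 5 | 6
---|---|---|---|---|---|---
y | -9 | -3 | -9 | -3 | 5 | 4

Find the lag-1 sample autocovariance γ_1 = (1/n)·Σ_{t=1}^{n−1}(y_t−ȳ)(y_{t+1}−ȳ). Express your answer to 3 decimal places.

Mean ȳ = (-9 − 3 − 9 − 3 + 5 + 4)/6 = -2.5000
Deviations: -6.5000, -0.5000, -6.5000, -0.5000, 7.5000, 6.5000
Σ_{t=1}^{5}(y_t−ȳ)(y_{t+1}−ȳ) = 54.7500
γ_1 = 54.7500 / 6 = 9.125

9.125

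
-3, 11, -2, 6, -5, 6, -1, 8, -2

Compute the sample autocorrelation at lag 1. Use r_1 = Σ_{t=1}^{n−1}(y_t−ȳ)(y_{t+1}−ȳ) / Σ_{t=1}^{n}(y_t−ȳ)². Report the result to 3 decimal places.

-0.784

Mean ȳ = (-3 + 11 − 2 + 6 − 5 + 6 − 1 + 8 − 2)/9 = 2.0000
Numerator Σ_{t=1}^{8}(y_t−ȳ)(y_{t+1}−ȳ) = -207.0000
Denominator Σ(y_t−ȳ)² = 264.0000
r_1 = -207.0000 / 264.0000 = -0.784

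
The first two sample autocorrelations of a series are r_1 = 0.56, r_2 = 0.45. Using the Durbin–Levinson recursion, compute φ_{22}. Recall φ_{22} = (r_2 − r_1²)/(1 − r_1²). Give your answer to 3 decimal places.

φ_{22} = (r_2 − r_1²) / (1 − r_1²)
r_1² = (0.56)² = 0.3136
Numerator = 0.45 − 0.3136 = 0.1364; denominator = 1 − 0.3136 = 0.6864
φ_{22} = 0.1364 / 0.6864 = 0.199

0.199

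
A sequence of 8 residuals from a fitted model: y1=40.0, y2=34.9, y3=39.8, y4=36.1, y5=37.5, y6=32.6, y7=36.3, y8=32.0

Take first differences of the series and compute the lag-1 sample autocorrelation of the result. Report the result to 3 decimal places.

First differences Δy: -5.1, 4.9, -3.7, 1.4, -4.9, 3.7, -4.3
Mean of differences = -1.1429
Numerator Σ(Δy_t−Δȳ)(Δy_{t+1}−Δȳ) = -88.9061
Denominator Σ(Δy_t−Δȳ)² = 112.7171
r_1(Δy) = -88.9061 / 112.7171 = -0.789

-0.789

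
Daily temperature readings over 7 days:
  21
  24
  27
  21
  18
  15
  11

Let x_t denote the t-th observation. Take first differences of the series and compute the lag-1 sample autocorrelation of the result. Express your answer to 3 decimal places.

0.171

First differences Δx: 3, 3, -6, -3, -3, -4
Mean of differences = -1.6667
Numerator Σ(Δx_t−Δx̄)(Δx_{t+1}−Δx̄) = 12.2222
Denominator Σ(Δx_t−Δx̄)² = 71.3333
r_1(Δx) = 12.2222 / 71.3333 = 0.171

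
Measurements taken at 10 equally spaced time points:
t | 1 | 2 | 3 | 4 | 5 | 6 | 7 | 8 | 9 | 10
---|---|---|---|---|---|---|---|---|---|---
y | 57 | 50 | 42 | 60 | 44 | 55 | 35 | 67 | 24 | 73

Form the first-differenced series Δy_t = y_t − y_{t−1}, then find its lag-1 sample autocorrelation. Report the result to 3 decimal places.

First differences Δy: -7, -8, 18, -16, 11, -20, 32, -43, 49
Mean of differences = 1.7778
Numerator Σ(Δy_t−Δȳ)(Δy_{t+1}−Δȳ) = -4851.9383
Denominator Σ(Δy_t−Δȳ)² = 6459.5556
r_1(Δy) = -4851.9383 / 6459.5556 = -0.751

-0.751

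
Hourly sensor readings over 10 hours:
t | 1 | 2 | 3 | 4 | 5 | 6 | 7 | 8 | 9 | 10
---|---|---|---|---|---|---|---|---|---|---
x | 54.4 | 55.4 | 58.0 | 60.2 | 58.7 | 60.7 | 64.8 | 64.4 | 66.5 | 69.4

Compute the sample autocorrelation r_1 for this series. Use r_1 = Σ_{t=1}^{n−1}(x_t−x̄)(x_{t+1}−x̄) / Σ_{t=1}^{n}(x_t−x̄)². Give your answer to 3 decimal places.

0.625

Mean x̄ = (54.4 + 55.4 + 58.0 + 60.2 + 58.7 + 60.7 + 64.8 + 64.4 + 66.5 + 69.4)/10 = 61.2500
Numerator Σ_{t=1}^{9}(x_t−x̄)(x_{t+1}−x̄) = 135.1325
Denominator Σ(x_t−x̄)² = 216.1250
r_1 = 135.1325 / 216.1250 = 0.625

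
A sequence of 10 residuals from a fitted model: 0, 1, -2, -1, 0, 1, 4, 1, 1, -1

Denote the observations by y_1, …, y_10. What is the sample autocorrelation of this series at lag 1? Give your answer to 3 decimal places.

Mean ȳ = (0 + 1 − 2 − 1 + 0 + 1 + 4 + 1 + 1 − 1)/10 = 0.4000
Numerator Σ_{t=1}^{9}(y_t−ȳ)(y_{t+1}−ȳ) = 5.8400
Denominator Σ(y_t−ȳ)² = 24.4000
r_1 = 5.8400 / 24.4000 = 0.239

0.239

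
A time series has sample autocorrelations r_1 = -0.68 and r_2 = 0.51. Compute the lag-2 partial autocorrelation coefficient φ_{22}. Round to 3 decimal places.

0.089

φ_{22} = (r_2 − r_1²) / (1 − r_1²)
r_1² = (-0.68)² = 0.4624
Numerator = 0.51 − 0.4624 = 0.0476; denominator = 1 − 0.4624 = 0.5376
φ_{22} = 0.0476 / 0.5376 = 0.089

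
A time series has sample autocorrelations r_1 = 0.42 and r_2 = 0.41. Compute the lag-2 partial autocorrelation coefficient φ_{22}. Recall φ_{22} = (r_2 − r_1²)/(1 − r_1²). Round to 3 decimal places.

0.284

φ_{22} = (r_2 − r_1²) / (1 − r_1²)
r_1² = (0.42)² = 0.1764
Numerator = 0.41 − 0.1764 = 0.2336; denominator = 1 − 0.1764 = 0.8236
φ_{22} = 0.2336 / 0.8236 = 0.284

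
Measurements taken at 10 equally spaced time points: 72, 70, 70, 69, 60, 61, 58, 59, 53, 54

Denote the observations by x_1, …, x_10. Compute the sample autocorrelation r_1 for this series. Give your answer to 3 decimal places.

Mean x̄ = (72 + 70 + 70 + 69 + 60 + 61 + 58 + 59 + 53 + 54)/10 = 62.6000
Numerator Σ_{t=1}^{9}(x_t−x̄)(x_{t+1}−x̄) = 300.2400
Denominator Σ(x_t−x̄)² = 448.4000
r_1 = 300.2400 / 448.4000 = 0.670

0.670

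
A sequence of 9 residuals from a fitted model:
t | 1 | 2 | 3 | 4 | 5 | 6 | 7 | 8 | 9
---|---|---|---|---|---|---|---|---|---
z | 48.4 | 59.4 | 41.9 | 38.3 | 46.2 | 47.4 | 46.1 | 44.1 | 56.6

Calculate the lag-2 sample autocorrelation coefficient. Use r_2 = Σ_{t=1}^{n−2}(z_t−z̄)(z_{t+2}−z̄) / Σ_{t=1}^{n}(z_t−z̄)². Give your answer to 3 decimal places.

-0.323

Mean z̄ = (48.4 + 59.4 + 41.9 + 38.3 + 46.2 + 47.4 + 46.1 + 44.1 + 56.6)/9 = 47.6000
Numerator Σ_{t=1}^{7}(z_t−z̄)(z_{t+2}−z̄) = -115.1600
Denominator Σ(z_t−z̄)² = 356.3600
r_2 = -115.1600 / 356.3600 = -0.323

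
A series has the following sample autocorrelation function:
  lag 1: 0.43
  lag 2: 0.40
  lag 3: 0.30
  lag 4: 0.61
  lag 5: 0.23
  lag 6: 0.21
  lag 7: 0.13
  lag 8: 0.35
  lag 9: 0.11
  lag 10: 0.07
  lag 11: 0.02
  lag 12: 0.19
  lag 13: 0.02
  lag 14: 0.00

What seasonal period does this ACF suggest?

4

The largest autocorrelation is r_4 = 0.61; the remaining lags stay at or below 0.43. The elevated value at lag 1 (0.43), dropping to 0.40 at lag 2, reflects decaying short-term dependence rather than seasonality.
The dominant spike at lag 4 indicates a seasonal period of 4.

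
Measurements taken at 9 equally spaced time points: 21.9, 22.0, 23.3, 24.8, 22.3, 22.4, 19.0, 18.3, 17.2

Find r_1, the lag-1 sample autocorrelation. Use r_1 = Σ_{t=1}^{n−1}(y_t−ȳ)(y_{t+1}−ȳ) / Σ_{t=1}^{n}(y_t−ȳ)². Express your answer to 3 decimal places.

Mean ȳ = (21.9 + 22.0 + 23.3 + 24.8 + 22.3 + 22.4 + 19.0 + 18.3 + 17.2)/9 = 21.2444
Numerator Σ_{t=1}^{8}(y_t−ȳ)(y_{t+1}−ȳ) = 30.2536
Denominator Σ(y_t−ȳ)² = 50.3822
r_1 = 30.2536 / 50.3822 = 0.600

0.600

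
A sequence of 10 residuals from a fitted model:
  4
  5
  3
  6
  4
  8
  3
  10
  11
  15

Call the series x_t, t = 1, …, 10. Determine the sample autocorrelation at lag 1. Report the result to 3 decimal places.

0.313

Mean x̄ = (4 + 5 + 3 + 6 + 4 + 8 + 3 + 10 + 11 + 15)/10 = 6.9000
Numerator Σ_{t=1}^{9}(x_t−x̄)(x_{t+1}−x̄) = 45.3900
Denominator Σ(x_t−x̄)² = 144.9000
r_1 = 45.3900 / 144.9000 = 0.313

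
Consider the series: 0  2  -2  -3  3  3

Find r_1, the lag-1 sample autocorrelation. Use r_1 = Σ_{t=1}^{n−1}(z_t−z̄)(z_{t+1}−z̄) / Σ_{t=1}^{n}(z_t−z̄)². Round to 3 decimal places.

0.052

Mean z̄ = (0 + 2 − 2 − 3 + 3 + 3)/6 = 0.5000
Deviations from mean: -0.5000, 1.5000, -2.5000, -3.5000, 2.5000, 2.5000
Numerator Σ_{t=1}^{5}(z_t−z̄)(z_{t+1}−z̄) = 1.7500
Denominator Σ(z_t−z̄)² = 33.5000
r_1 = 1.7500 / 33.5000 = 0.052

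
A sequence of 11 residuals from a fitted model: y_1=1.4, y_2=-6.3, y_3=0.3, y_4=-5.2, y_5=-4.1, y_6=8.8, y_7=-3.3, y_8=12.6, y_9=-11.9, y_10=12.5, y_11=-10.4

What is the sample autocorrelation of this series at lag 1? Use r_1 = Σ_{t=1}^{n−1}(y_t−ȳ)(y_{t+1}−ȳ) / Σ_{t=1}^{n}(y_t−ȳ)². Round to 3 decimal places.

-0.713

Mean ȳ = (1.4 − 6.3 + 0.3 − 5.2 − 4.1 + 8.8 − 3.3 + 12.6 − 11.9 + 12.5 − 10.4)/11 = -0.5091
Numerator Σ_{t=1}^{10}(y_t−ȳ)(y_{t+1}−ȳ) = -524.8683
Denominator Σ(y_t−ȳ)² = 735.8491
r_1 = -524.8683 / 735.8491 = -0.713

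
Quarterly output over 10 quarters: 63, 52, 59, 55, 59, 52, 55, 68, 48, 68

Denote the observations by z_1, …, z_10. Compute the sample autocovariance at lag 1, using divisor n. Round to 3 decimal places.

-26.161

Mean z̄ = (63 + 52 + 59 + 55 + 59 + 52 + 55 + 68 + 48 + 68)/10 = 57.9000
Σ_{t=1}^{9}(z_t−z̄)(z_{t+1}−z̄) = -261.6100
γ_1 = -261.6100 / 10 = -26.161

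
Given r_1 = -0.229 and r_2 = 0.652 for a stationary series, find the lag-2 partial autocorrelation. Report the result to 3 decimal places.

0.633

φ_{22} = (r_2 − r_1²) / (1 − r_1²)
r_1² = (-0.229)² = 0.052441
Numerator = 0.652 − 0.0524 = 0.5996; denominator = 1 − 0.0524 = 0.9476
φ_{22} = 0.5996 / 0.9476 = 0.633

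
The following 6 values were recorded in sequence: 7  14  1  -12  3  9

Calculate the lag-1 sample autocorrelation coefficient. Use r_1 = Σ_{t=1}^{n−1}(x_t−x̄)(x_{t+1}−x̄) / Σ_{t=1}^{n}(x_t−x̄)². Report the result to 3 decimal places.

Mean x̄ = (7 + 14 + 1 − 12 + 3 + 9)/6 = 3.6667
Deviations from mean: 3.3333, 10.3333, -2.6667, -15.6667, -0.6667, 5.3333
Numerator Σ_{t=1}^{5}(x_t−x̄)(x_{t+1}−x̄) = 55.5556
Denominator Σ(x_t−x̄)² = 399.3333
r_1 = 55.5556 / 399.3333 = 0.139

0.139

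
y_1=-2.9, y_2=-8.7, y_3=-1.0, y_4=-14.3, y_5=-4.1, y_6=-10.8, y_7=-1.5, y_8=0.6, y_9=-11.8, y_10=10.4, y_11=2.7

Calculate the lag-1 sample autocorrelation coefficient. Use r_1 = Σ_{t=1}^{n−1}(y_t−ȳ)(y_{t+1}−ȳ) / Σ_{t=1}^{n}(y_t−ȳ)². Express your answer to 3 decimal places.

-0.199

Mean ȳ = (-2.9 − 8.7 − 1.0 − 14.3 − 4.1 − 10.8 − 1.5 + 0.6 − 11.8 + 10.4 + 2.7)/11 = -3.7636
Numerator Σ_{t=1}^{10}(y_t−ȳ)(y_{t+1}−ȳ) = -104.5068
Denominator Σ(y_t−ȳ)² = 524.5255
r_1 = -104.5068 / 524.5255 = -0.199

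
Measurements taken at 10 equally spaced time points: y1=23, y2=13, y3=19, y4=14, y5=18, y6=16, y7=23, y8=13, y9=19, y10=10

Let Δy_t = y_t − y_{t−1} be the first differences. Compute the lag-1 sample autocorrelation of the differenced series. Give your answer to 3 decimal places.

-0.723

First differences Δy: -10, 6, -5, 4, -2, 7, -10, 6, -9
Mean of differences = -1.4444
Numerator Σ(Δy_t−Δȳ)(Δy_{t+1}−Δȳ) = -309.4198
Denominator Σ(Δy_t−Δȳ)² = 428.2222
r_1(Δy) = -309.4198 / 428.2222 = -0.723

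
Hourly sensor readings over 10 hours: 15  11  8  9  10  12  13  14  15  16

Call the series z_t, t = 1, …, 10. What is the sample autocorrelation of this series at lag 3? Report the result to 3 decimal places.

Mean z̄ = (15 + 11 + 8 + 9 + 10 + 12 + 13 + 14 + 15 + 16)/10 = 12.3000
Σ(z_t−z̄)(z_{t+3}−z̄) = (-8.9100) + (2.9900) + (1.2900) + (-2.3100) + (-3.9100) + (-0.8100) + (2.5900) = -9.0700
Denominator Σ(z_t−z̄)² = 68.1000
r_3 = -9.0700 / 68.1000 = -0.133

-0.133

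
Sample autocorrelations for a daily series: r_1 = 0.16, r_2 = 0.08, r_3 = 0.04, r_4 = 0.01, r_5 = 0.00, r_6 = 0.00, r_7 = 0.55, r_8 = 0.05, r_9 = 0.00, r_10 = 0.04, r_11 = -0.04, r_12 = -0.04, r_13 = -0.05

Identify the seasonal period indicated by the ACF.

The largest autocorrelation is r_7 = 0.55; the remaining lags stay at or below 0.16.
The dominant spike at lag 7 indicates a seasonal period of 7.

7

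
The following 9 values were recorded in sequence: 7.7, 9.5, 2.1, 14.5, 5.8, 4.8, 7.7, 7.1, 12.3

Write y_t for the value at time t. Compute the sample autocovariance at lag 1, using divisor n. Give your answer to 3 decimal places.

-6.423

Mean ȳ = (7.7 + 9.5 + 2.1 + 14.5 + 5.8 + 4.8 + 7.7 + 7.1 + 12.3)/9 = 7.9444
Σ_{t=1}^{8}(y_t−ȳ)(y_{t+1}−ȳ) = -57.8031
γ_1 = -57.8031 / 9 = -6.423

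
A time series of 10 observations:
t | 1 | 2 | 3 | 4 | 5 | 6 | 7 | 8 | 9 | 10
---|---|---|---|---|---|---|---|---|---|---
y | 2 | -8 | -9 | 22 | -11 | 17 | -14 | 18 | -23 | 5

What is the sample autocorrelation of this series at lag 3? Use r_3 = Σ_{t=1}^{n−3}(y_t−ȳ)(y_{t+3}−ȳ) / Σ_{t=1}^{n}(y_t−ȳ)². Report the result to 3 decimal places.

Mean ȳ = (2 − 8 − 9 + 22 − 11 + 17 − 14 + 18 − 23 + 5)/10 = -0.1000
Σ(y_t−ȳ)(y_{t+3}−ȳ) = (46.4100) + (86.1100) + (-152.1900) + (-307.1900) + (-197.2900) + (-391.5900) + (-70.8900) = -986.6300
Denominator Σ(y_t−ȳ)² = 2116.9000
r_3 = -986.6300 / 2116.9000 = -0.466

-0.466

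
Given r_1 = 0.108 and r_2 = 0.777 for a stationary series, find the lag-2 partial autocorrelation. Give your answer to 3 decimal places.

φ_{22} = (r_2 − r_1²) / (1 − r_1²)
r_1² = (0.108)² = 0.011664
Numerator = 0.777 − 0.0117 = 0.7653; denominator = 1 − 0.0117 = 0.9883
φ_{22} = 0.7653 / 0.9883 = 0.774

0.774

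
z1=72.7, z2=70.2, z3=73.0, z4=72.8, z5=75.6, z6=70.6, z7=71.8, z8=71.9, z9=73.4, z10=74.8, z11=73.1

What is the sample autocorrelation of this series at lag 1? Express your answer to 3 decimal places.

Mean z̄ = (72.7 + 70.2 + 73.0 + 72.8 + 75.6 + 70.6 + 71.8 + 71.9 + 73.4 + 74.8 + 73.1)/11 = 72.7182
Numerator Σ_{t=1}^{10}(z_t−z̄)(z_{t+1}−z̄) = -2.1567
Denominator Σ(z_t−z̄)² = 25.6764
r_1 = -2.1567 / 25.6764 = -0.084

-0.084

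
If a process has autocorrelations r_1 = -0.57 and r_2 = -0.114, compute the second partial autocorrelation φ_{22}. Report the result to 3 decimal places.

-0.650

φ_{22} = (r_2 − r_1²) / (1 − r_1²)
r_1² = (-0.57)² = 0.3249
Numerator = -0.114 − 0.3249 = -0.4389; denominator = 1 − 0.3249 = 0.6751
φ_{22} = -0.4389 / 0.6751 = -0.650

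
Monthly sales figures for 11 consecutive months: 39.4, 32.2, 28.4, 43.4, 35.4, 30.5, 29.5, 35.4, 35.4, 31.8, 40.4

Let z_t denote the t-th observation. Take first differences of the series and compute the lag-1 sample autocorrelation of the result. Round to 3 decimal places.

First differences Δz: -7.2, -3.8, 15.0, -8.0, -4.9, -1.0, 5.9, 0.0, -3.6, 8.6
Mean of differences = 0.1000
Numerator Σ(Δz_t−Δz̄)(Δz_{t+1}−Δz̄) = -142.3700
Denominator Σ(Δz_t−Δz̄)² = 501.9200
r_1(Δz) = -142.3700 / 501.9200 = -0.284

-0.284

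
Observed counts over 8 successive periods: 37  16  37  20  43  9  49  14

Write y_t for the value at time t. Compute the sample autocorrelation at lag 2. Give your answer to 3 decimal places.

0.656

Mean ȳ = (37 + 16 + 37 + 20 + 43 + 9 + 49 + 14)/8 = 28.1250
Numerator Σ_{t=1}^{6}(y_t−ȳ)(y_{t+2}−ȳ) = 1045.3438
Denominator Σ(y_t−ȳ)² = 1592.8750
r_2 = 1045.3438 / 1592.8750 = 0.656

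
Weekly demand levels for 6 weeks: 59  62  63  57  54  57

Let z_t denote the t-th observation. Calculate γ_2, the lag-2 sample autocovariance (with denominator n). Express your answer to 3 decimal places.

-3.593

Mean z̄ = (59 + 62 + 63 + 57 + 54 + 57)/6 = 58.6667
Σ_{t=1}^{4}(z_t−z̄)(z_{t+2}−z̄) = -21.5556
γ_2 = -21.5556 / 6 = -3.593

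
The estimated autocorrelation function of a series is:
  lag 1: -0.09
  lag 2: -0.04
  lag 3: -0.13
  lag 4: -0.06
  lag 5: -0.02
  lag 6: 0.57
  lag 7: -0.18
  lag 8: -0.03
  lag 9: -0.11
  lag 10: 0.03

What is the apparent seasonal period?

The largest autocorrelation is r_6 = 0.57; the remaining lags stay at or below 0.03.
The dominant spike at lag 6 indicates a seasonal period of 6.

6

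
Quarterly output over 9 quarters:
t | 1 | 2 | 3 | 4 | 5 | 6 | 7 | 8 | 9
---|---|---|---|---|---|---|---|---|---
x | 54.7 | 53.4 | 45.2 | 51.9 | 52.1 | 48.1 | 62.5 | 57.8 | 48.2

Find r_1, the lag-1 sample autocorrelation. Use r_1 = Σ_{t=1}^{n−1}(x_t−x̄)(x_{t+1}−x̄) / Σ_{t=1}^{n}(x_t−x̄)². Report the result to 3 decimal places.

-0.056

Mean x̄ = (54.7 + 53.4 + 45.2 + 51.9 + 52.1 + 48.1 + 62.5 + 57.8 + 48.2)/9 = 52.6556
Numerator Σ_{t=1}^{8}(x_t−x̄)(x_{t+1}−x̄) = -12.5686
Denominator Σ(x_t−x̄)² = 225.1822
r_1 = -12.5686 / 225.1822 = -0.056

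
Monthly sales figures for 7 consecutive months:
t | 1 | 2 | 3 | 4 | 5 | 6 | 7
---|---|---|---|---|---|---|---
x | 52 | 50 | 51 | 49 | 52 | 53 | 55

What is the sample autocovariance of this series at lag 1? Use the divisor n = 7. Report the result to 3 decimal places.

Mean x̄ = (52 + 50 + 51 + 49 + 52 + 53 + 55)/7 = 51.7143
Deviations: 0.2857, -1.7143, -0.7143, -2.7143, 0.2857, 1.2857, 3.2857
Σ_{t=1}^{6}(x_t−x̄)(x_{t+1}−x̄) = 6.4898
γ_1 = 6.4898 / 7 = 0.927

0.927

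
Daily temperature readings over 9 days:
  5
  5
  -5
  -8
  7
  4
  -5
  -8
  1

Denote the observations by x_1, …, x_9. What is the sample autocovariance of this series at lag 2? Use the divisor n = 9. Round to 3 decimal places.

-23.056

Mean x̄ = (5 + 5 − 5 − 8 + 7 + 4 − 5 − 8 + 1)/9 = -0.4444
Σ_{t=1}^{7}(x_t−x̄)(x_{t+2}−x̄) = -207.5062
γ_2 = -207.5062 / 9 = -23.056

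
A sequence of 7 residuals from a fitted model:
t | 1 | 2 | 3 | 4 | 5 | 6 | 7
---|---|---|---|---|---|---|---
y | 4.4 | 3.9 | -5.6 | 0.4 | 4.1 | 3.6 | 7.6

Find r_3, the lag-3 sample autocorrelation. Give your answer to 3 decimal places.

-0.201

Mean ȳ = (4.4 + 3.9 − 5.6 + 0.4 + 4.1 + 3.6 + 7.6)/7 = 2.6286
Deviations from mean: 1.7714, 1.2714, -8.2286, -2.2286, 1.4714, 0.9714, 4.9714
Numerator Σ_{t=1}^{4}(y_t−ȳ)(y_{t+3}−ȳ) = -21.1496
Denominator Σ(y_t−ȳ)² = 105.2543
r_3 = -21.1496 / 105.2543 = -0.201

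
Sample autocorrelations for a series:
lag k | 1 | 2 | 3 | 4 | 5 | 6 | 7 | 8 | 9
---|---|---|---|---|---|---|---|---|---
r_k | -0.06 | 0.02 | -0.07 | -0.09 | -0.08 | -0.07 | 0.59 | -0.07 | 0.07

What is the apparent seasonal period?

The largest autocorrelation is r_7 = 0.59; the remaining lags stay at or below 0.07.
The dominant spike at lag 7 indicates a seasonal period of 7.

7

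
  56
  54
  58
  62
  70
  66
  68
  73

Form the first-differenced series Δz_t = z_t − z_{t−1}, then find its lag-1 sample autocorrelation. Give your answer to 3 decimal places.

-0.288

First differences Δz: -2, 4, 4, 8, -4, 2, 5
Mean of differences = 2.4286
Numerator Σ(Δz_t−Δz̄)(Δz_{t+1}−Δz̄) = -29.8980
Denominator Σ(Δz_t−Δz̄)² = 103.7143
r_1(Δz) = -29.8980 / 103.7143 = -0.288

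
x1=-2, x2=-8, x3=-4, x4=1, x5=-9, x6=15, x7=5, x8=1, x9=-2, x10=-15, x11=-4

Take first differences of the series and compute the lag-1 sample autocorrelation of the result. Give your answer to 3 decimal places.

First differences Δx: -6, 4, 5, -10, 24, -10, -4, -3, -13, 11
Mean of differences = -0.2000
Numerator Σ(Δx_t−Δx̄)(Δx_{t+1}−Δx̄) = -587.4400
Denominator Σ(Δx_t−Δx̄)² = 1167.6000
r_1(Δx) = -587.4400 / 1167.6000 = -0.503

-0.503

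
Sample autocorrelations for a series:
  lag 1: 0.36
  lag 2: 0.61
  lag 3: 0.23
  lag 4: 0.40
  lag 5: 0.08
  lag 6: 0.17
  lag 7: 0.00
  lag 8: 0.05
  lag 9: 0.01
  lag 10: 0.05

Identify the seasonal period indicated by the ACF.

The largest autocorrelation is r_2 = 0.61, with a weaker echo at lag 4 (0.40); the remaining lags stay at or below 0.36.
The dominant spike at lag 2 indicates a seasonal period of 2.

2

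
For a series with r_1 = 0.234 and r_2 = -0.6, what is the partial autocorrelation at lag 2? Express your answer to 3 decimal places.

φ_{22} = (r_2 − r_1²) / (1 − r_1²)
r_1² = (0.234)² = 0.054756
Numerator = -0.6 − 0.0548 = -0.6548; denominator = 1 − 0.0548 = 0.9452
φ_{22} = -0.6548 / 0.9452 = -0.693

-0.693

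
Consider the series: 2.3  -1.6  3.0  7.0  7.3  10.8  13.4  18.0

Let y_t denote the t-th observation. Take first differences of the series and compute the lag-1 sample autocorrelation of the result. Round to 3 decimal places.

-0.260

First differences Δy: -3.9, 4.6, 4.0, 0.3, 3.5, 2.6, 4.6
Mean of differences = 2.2429
Numerator Σ(Δy_t−Δȳ)(Δy_{t+1}−Δȳ) = -14.9033
Denominator Σ(Δy_t−Δȳ)² = 57.4171
r_1(Δy) = -14.9033 / 57.4171 = -0.260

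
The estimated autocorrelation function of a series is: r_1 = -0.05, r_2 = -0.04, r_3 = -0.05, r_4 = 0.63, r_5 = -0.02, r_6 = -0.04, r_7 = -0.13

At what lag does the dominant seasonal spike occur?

The largest autocorrelation is r_4 = 0.63; the remaining lags stay at or below -0.02.
The dominant spike at lag 4 indicates a seasonal period of 4.

4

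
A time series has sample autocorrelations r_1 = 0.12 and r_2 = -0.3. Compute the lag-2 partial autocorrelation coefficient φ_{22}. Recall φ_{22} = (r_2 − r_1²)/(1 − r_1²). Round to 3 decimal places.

φ_{22} = (r_2 − r_1²) / (1 − r_1²)
r_1² = (0.12)² = 0.0144
Numerator = -0.3 − 0.0144 = -0.3144; denominator = 1 − 0.0144 = 0.9856
φ_{22} = -0.3144 / 0.9856 = -0.319

-0.319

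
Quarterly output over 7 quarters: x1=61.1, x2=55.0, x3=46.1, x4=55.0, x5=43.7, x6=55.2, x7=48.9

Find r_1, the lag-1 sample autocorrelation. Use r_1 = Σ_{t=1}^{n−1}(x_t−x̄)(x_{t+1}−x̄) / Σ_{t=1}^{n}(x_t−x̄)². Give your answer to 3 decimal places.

Mean x̄ = (61.1 + 55.0 + 46.1 + 55.0 + 43.7 + 55.2 + 48.9)/7 = 52.1429
Deviations from mean: 8.9571, 2.8571, -6.0429, 2.8571, -8.4429, 3.0571, -3.2429
Σ(x_t−x̄)(x_{t+1}−x̄) = (25.5918) + (-17.2653) + (-17.2653) + (-24.1224) + (-25.8110) + (-9.9139) = -68.7861
Denominator Σ(x_t−x̄)² = 224.2171
r_1 = -68.7861 / 224.2171 = -0.307

-0.307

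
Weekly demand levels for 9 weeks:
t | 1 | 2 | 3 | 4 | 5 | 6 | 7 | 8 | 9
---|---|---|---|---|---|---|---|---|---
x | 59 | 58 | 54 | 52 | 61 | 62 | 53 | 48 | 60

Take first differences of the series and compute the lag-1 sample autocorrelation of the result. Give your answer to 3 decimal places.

First differences Δx: -1, -4, -2, 9, 1, -9, -5, 12
Mean of differences = 0.1250
Numerator Σ(Δx_t−Δx̄)(Δx_{t+1}−Δx̄) = -19.7656
Denominator Σ(Δx_t−Δx̄)² = 352.8750
r_1(Δx) = -19.7656 / 352.8750 = -0.056

-0.056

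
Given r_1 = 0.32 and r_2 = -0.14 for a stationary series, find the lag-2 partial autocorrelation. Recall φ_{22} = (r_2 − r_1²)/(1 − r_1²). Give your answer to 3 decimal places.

φ_{22} = (r_2 − r_1²) / (1 − r_1²)
r_1² = (0.32)² = 0.1024
Numerator = -0.14 − 0.1024 = -0.2424; denominator = 1 − 0.1024 = 0.8976
φ_{22} = -0.2424 / 0.8976 = -0.270

-0.270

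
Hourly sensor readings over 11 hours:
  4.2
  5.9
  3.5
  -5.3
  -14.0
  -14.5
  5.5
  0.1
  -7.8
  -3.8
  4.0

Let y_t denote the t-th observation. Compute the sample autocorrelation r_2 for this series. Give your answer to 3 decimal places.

-0.374

Mean ȳ = (4.2 + 5.9 + 3.5 − 5.3 − 14.0 − 14.5 + 5.5 + 0.1 − 7.8 − 3.8 + 4.0)/11 = -2.0182
Numerator Σ_{t=1}^{9}(y_t−ȳ)(y_{t+2}−ȳ) = -215.3870
Denominator Σ(y_t−ȳ)² = 575.7764
r_2 = -215.3870 / 575.7764 = -0.374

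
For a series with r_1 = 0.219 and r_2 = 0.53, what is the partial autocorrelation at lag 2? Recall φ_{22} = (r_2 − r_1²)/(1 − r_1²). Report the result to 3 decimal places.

0.506

φ_{22} = (r_2 − r_1²) / (1 − r_1²)
r_1² = (0.219)² = 0.047961
Numerator = 0.53 − 0.0480 = 0.4820; denominator = 1 − 0.0480 = 0.9520
φ_{22} = 0.4820 / 0.9520 = 0.506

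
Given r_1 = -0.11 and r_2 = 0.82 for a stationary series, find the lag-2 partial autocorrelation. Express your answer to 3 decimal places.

φ_{22} = (r_2 − r_1²) / (1 − r_1²)
r_1² = (-0.11)² = 0.0121
Numerator = 0.82 − 0.0121 = 0.8079; denominator = 1 − 0.0121 = 0.9879
φ_{22} = 0.8079 / 0.9879 = 0.818

0.818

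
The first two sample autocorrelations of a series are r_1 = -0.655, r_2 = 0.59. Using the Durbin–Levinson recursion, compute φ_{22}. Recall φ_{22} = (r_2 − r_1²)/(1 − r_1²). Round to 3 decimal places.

φ_{22} = (r_2 − r_1²) / (1 − r_1²)
r_1² = (-0.655)² = 0.429025
Numerator = 0.59 − 0.4290 = 0.1610; denominator = 1 − 0.4290 = 0.5710
φ_{22} = 0.1610 / 0.5710 = 0.282

0.282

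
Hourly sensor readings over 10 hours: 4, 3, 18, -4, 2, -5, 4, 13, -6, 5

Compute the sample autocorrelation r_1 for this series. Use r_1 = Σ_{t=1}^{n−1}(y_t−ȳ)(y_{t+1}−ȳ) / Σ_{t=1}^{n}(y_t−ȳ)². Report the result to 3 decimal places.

-0.375

Mean ȳ = (4 + 3 + 18 − 4 + 2 − 5 + 4 + 13 − 6 + 5)/10 = 3.4000
Numerator Σ_{t=1}^{9}(y_t−ȳ)(y_{t+1}−ȳ) = -196.5600
Denominator Σ(y_t−ȳ)² = 524.4000
r_1 = -196.5600 / 524.4000 = -0.375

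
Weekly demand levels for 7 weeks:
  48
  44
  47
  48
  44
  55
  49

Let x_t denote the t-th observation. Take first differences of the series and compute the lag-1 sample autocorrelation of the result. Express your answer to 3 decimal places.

-0.628

First differences Δx: -4, 3, 1, -4, 11, -6
Mean of differences = 0.1667
Numerator Σ(Δx_t−Δx̄)(Δx_{t+1}−Δx̄) = -124.8611
Denominator Σ(Δx_t−Δx̄)² = 198.8333
r_1(Δx) = -124.8611 / 198.8333 = -0.628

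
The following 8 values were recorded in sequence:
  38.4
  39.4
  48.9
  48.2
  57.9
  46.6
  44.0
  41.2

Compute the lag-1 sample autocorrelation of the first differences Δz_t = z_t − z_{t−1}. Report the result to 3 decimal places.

-0.241

First differences Δz: 1.0, 9.5, -0.7, 9.7, -11.3, -2.6, -2.8
Mean of differences = 0.4000
Numerator Σ(Δz_t−Δz̄)(Δz_{t+1}−Δz̄) = -78.8900
Denominator Σ(Δz_t−Δz̄)² = 327.0000
r_1(Δz) = -78.8900 / 327.0000 = -0.241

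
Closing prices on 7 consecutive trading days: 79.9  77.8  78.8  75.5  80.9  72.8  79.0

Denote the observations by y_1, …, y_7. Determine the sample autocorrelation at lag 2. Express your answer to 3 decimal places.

Mean ȳ = (79.9 + 77.8 + 78.8 + 75.5 + 80.9 + 72.8 + 79.0)/7 = 77.8143
Deviations from mean: 2.0857, -0.0143, 0.9857, -2.3143, 3.0857, -5.0143, 1.1857
Σ(y_t−ȳ)(y_{t+2}−ȳ) = (2.0559) + (0.0331) + (3.0416) + (11.6045) + (3.6588) = 20.3939
Denominator Σ(y_t−ȳ)² = 46.7486
r_2 = 20.3939 / 46.7486 = 0.436

0.436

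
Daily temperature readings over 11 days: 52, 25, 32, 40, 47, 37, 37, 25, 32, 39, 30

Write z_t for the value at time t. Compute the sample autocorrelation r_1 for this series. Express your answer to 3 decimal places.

Mean z̄ = (52 + 25 + 32 + 40 + 47 + 37 + 37 + 25 + 32 + 39 + 30)/11 = 36.0000
Numerator Σ_{t=1}^{10}(z_t−z̄)(z_{t+1}−z̄) = -89.0000
Denominator Σ(z_t−z̄)² = 714.0000
r_1 = -89.0000 / 714.0000 = -0.125

-0.125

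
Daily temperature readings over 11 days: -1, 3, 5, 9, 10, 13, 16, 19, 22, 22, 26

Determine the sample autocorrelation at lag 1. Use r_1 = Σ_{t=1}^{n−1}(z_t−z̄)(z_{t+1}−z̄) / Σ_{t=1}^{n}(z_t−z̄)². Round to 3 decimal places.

0.702

Mean z̄ = (-1 + 3 + 5 + 9 + 10 + 13 + 16 + 19 + 22 + 22 + 26)/11 = 13.0909
Numerator Σ_{t=1}^{10}(z_t−z̄)(z_{t+1}−z̄) = 533.8099
Denominator Σ(z_t−z̄)² = 760.9091
r_1 = 533.8099 / 760.9091 = 0.702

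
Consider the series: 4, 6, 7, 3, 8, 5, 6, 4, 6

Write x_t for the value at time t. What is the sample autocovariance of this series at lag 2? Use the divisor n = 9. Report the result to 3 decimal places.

0.425

Mean x̄ = (4 + 6 + 7 + 3 + 8 + 5 + 6 + 4 + 6)/9 = 5.4444
Σ_{t=1}^{7}(x_t−x̄)(x_{t+2}−x̄) = 3.8272
γ_2 = 3.8272 / 9 = 0.425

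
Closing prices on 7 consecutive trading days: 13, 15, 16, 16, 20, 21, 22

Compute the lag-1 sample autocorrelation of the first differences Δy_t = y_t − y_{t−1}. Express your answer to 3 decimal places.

First differences Δy: 2, 1, 0, 4, 1, 1
Mean of differences = 1.5000
Numerator Σ(Δy_t−Δȳ)(Δy_{t+1}−Δȳ) = -4.2500
Denominator Σ(Δy_t−Δȳ)² = 9.5000
r_1(Δy) = -4.2500 / 9.5000 = -0.447

-0.447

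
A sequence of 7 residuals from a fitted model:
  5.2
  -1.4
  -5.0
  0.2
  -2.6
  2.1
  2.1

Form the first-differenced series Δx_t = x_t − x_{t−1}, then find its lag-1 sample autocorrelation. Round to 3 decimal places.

First differences Δx: -6.6, -3.6, 5.2, -2.8, 4.7, 0.0
Mean of differences = -0.5167
Numerator Σ(Δx_t−Δx̄)(Δx_{t+1}−Δx̄) = -21.1386
Denominator Σ(Δx_t−Δx̄)² = 111.8883
r_1(Δx) = -21.1386 / 111.8883 = -0.189

-0.189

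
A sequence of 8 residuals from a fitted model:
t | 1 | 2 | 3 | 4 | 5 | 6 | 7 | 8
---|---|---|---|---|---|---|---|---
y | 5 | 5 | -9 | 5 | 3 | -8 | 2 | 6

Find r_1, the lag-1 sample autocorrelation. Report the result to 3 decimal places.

-0.298

Mean ȳ = (5 + 5 − 9 + 5 + 3 − 8 + 2 + 6)/8 = 1.1250
Numerator Σ_{t=1}^{7}(y_t−ȳ)(y_{t+1}−ȳ) = -77.0156
Denominator Σ(y_t−ȳ)² = 258.8750
r_1 = -77.0156 / 258.8750 = -0.298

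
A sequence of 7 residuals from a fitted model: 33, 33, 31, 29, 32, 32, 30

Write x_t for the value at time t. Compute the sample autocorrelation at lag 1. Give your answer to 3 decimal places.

Mean x̄ = (33 + 33 + 31 + 29 + 32 + 32 + 30)/7 = 31.4286
Deviations from mean: 1.5714, 1.5714, -0.4286, -2.4286, 0.5714, 0.5714, -1.4286
Numerator Σ_{t=1}^{6}(x_t−x̄)(x_{t+1}−x̄) = 0.9592
Denominator Σ(x_t−x̄)² = 13.7143
r_1 = 0.9592 / 13.7143 = 0.070

0.070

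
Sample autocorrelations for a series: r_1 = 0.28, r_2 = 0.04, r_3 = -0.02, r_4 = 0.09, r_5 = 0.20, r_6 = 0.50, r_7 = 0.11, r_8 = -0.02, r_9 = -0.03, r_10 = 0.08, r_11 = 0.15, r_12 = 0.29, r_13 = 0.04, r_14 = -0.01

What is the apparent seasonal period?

6

The largest autocorrelation is r_6 = 0.50, with a weaker echo at lag 12 (0.29); the remaining lags stay at or below 0.28. The elevated value at lag 1 (0.28), dropping to 0.04 at lag 2, reflects decaying short-term dependence rather than seasonality.
The dominant spike at lag 6 indicates a seasonal period of 6.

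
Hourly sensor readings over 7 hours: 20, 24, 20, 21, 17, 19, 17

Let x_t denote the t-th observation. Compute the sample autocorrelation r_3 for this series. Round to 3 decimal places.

-0.422

Mean x̄ = (20 + 24 + 20 + 21 + 17 + 19 + 17)/7 = 19.7143
Deviations from mean: 0.2857, 4.2857, 0.2857, 1.2857, -2.7143, -0.7143, -2.7143
Σ(x_t−x̄)(x_{t+3}−x̄) = (0.3673) + (-11.6327) + (-0.2041) + (-3.4898) = -14.9592
Denominator Σ(x_t−x̄)² = 35.4286
r_3 = -14.9592 / 35.4286 = -0.422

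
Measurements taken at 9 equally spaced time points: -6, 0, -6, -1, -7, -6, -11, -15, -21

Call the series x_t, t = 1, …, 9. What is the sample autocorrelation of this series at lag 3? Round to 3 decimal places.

Mean x̄ = (-6 + 0 − 6 − 1 − 7 − 6 − 11 − 15 − 21)/9 = -8.1111
Σ(x_t−x̄)(x_{t+3}−x̄) = (15.0123) + (9.0123) + (4.4568) + (-20.5432) + (-7.6543) + (-27.2099) = -26.9259
Denominator Σ(x_t−x̄)² = 352.8889
r_3 = -26.9259 / 352.8889 = -0.076

-0.076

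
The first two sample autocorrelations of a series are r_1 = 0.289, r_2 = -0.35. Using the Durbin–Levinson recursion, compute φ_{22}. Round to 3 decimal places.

φ_{22} = (r_2 − r_1²) / (1 − r_1²)
r_1² = (0.289)² = 0.083521
Numerator = -0.35 − 0.0835 = -0.4335; denominator = 1 − 0.0835 = 0.9165
φ_{22} = -0.4335 / 0.9165 = -0.473

-0.473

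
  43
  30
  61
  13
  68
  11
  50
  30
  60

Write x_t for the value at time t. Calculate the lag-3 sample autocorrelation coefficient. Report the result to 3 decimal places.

-0.595

Mean x̄ = (43 + 30 + 61 + 13 + 68 + 11 + 50 + 30 + 60)/9 = 40.6667
Σ(x_t−x̄)(x_{t+3}−x̄) = (-64.5556) + (-291.5556) + (-603.2222) + (-258.2222) + (-291.5556) + (-573.5556) = -2082.6667
Denominator Σ(x_t−x̄)² = 3500.0000
r_3 = -2082.6667 / 3500.0000 = -0.595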